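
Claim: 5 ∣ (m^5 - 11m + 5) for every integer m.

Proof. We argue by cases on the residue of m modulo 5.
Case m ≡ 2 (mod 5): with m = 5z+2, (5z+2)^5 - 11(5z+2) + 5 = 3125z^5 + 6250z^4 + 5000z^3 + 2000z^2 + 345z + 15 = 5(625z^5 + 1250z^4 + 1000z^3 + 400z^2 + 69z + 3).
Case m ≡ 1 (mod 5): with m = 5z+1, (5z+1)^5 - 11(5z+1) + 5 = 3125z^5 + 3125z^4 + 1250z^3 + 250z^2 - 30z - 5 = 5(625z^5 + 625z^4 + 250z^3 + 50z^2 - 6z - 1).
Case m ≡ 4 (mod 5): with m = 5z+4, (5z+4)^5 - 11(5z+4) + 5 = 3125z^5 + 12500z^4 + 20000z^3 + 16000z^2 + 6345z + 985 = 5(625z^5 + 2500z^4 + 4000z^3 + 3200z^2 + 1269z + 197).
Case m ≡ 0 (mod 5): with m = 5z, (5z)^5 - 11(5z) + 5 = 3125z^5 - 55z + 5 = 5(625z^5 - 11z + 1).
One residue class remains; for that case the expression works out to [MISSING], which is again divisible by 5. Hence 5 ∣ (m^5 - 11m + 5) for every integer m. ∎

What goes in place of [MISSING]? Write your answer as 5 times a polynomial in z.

Only m ≡ 3 (mod 5) is unaccounted for. Put m = 5z+3:
(5z+3)^5 - 11(5z+3) + 5 expands to 3125z^5 + 9375z^4 + 11250z^3 + 6750z^2 + 1970z + 215,
and factoring out 5 leaves 5(625z^5 + 1875z^4 + 2250z^3 + 1350z^2 + 394z + 43).

5(625z^5 + 1875z^4 + 2250z^3 + 1350z^2 + 394z + 43)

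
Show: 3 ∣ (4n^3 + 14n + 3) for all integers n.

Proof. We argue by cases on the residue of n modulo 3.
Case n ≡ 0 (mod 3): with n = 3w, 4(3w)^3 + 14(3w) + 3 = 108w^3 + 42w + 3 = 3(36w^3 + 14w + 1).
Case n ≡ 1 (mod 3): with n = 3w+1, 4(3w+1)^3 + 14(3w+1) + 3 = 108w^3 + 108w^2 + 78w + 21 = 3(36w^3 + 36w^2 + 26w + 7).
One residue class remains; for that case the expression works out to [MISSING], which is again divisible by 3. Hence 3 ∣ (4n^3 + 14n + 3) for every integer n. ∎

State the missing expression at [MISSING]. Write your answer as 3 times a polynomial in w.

3(36w^3 + 72w^2 + 62w + 21)

The residues treated are {0, 1}, so the missing case is n ≡ 2 (mod 3); write n = 3w+2.
Then 4(3w+2)^3 + 14(3w+2) + 3 = 108w^3 + 216w^2 + 186w + 63 = 3(36w^3 + 72w^2 + 62w + 21).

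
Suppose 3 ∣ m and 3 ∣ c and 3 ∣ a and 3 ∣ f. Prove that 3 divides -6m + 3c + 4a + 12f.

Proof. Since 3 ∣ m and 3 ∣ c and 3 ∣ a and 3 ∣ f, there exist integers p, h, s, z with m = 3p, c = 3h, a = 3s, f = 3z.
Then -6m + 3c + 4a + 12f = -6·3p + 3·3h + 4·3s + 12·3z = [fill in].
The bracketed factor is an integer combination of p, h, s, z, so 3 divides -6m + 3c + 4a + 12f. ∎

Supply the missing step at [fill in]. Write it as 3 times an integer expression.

3(3h - 6p + 4s + 12z)

Each term has a factor of 3: -6·3p + 3·3h + 4·3s + 12·3z = 3·(3h - 6p + 4s + 12z).
Since 3h - 6p + 4s + 12z is an integer, 3 ∣ (-6m + 3c + 4a + 12f).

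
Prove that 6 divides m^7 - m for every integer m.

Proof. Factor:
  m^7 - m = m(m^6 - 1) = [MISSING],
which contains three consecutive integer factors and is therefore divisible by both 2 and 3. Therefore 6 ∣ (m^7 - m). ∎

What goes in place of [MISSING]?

m^6 - 1 = (m^2 - 1)(m^4 + m^2 + 1), and m^2 - 1 = (m-1)(m+1).
So m(m^6 - 1) = (m - 1)m(m + 1)(m^4 + m^2 + 1).

(m - 1)m(m + 1)(m^4 + m^2 + 1)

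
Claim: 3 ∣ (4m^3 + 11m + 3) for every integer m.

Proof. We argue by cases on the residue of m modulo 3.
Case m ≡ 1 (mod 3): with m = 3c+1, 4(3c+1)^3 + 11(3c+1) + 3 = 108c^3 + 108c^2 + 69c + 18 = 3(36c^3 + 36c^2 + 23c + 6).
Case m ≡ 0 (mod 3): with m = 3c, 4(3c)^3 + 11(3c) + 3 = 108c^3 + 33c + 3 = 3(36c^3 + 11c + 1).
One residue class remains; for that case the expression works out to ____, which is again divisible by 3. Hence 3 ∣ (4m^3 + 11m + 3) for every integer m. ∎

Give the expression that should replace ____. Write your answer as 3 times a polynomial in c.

3(36c^3 + 72c^2 + 59c + 19)

The residues treated are {1, 0}, so the missing case is m ≡ 2 (mod 3); write m = 3c+2.
Then 4(3c+2)^3 + 11(3c+2) + 3 = 108c^3 + 216c^2 + 177c + 57 = 3(36c^3 + 72c^2 + 59c + 19).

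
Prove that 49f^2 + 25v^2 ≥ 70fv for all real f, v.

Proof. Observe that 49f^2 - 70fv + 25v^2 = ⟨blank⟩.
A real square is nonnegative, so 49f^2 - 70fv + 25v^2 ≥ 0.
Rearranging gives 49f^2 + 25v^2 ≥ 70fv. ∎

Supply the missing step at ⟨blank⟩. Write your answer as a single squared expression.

The leading and trailing coefficients are 7^2 and 5^2, and 70 = 2·7·5, so the trinomial is (7f - 5v)^2.
Hence 49f^2 - 70fv + 25v^2 ≥ 0.

(7f - 5v)^2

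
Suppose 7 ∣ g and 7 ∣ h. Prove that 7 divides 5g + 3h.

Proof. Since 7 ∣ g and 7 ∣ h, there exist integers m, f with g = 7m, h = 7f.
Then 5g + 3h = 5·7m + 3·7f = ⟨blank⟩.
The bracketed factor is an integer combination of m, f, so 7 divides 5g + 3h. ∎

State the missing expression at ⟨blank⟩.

Each term has a factor of 7: 5·7m + 3·7f = 7·(3f + 5m).
Since 3f + 5m is an integer, 7 ∣ (5g + 3h).

7(3f + 5m)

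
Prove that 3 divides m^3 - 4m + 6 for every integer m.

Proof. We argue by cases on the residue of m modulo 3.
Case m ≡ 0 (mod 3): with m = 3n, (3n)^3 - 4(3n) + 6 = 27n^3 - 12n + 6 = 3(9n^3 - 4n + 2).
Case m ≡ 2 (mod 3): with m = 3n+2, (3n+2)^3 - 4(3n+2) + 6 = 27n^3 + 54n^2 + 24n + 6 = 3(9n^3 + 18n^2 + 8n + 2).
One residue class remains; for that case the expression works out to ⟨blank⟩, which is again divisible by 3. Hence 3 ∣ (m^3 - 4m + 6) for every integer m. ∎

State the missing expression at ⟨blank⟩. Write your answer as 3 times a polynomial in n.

3(9n^3 + 9n^2 - n + 1)

The residues treated are {0, 2}, so the missing case is m ≡ 1 (mod 3); write m = 3n+1.
Then (3n+1)^3 - 4(3n+1) + 6 = 27n^3 + 27n^2 - 3n + 3 = 3(9n^3 + 9n^2 - n + 1).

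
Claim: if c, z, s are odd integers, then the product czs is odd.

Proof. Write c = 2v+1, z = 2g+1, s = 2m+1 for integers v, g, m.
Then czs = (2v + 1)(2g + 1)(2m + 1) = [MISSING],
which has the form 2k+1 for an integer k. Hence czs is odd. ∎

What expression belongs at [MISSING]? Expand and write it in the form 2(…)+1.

Expanding: (2v + 1)(2g + 1)(2m + 1) = 8gmv + 4gm + 4gv + 2g + 4mv + 2m + 2v + 1.
Every term except the constant is even, so this is 2(4gmv + 2gm + 2gv + g + 2mv + m + v) + 1,
and 4gmv + 2gm + 2gv + g + 2mv + m + v ∈ ℤ gives the required form.

2(4gmv + 2gm + 2gv + g + 2mv + m + v) + 1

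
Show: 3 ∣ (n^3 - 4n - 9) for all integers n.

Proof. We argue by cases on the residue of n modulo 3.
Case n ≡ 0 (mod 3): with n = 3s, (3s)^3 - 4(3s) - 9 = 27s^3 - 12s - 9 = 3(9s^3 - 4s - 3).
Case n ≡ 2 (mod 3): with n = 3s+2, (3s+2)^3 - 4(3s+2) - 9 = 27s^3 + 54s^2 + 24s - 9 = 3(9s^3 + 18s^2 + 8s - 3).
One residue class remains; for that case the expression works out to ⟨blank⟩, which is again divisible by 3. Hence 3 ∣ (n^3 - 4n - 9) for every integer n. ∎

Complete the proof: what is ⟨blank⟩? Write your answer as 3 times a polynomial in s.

3(9s^3 + 9s^2 - s - 4)

The residues treated are {0, 2}, so the missing case is n ≡ 1 (mod 3); write n = 3s+1.
Then (3s+1)^3 - 4(3s+1) - 9 = 27s^3 + 27s^2 - 3s - 12 = 3(9s^3 + 9s^2 - s - 4).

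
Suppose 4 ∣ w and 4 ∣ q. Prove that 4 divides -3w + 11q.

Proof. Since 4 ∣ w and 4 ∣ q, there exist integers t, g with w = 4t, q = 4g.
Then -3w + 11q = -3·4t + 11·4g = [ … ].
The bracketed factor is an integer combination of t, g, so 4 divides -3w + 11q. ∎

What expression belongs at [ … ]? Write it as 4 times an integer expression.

4(11g - 3t)

Pull the common 4 out of every term: -3·4t + 11·4g = 4(11g - 3t).
11g - 3t is an integer, which exhibits the divisibility.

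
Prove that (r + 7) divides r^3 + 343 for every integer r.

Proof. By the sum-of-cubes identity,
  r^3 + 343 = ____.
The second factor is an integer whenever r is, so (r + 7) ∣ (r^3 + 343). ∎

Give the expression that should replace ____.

(r + 7)(r^2 - 7r + 49)

Polynomial division of r^3 + 343 by r + 7 leaves remainder 0 and quotient r^2 - 7r + 49.
Hence r^3 + 343 = (r + 7)(r^2 - 7r + 49).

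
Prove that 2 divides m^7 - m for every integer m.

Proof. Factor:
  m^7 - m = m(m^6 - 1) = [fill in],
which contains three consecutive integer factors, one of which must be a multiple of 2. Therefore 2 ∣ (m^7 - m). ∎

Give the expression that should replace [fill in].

m^6 - 1 = (m^2 - 1)(m^4 + m^2 + 1), and m^2 - 1 = (m-1)(m+1).
So m(m^6 - 1) = (m - 1)m(m + 1)(m^4 + m^2 + 1).

(m - 1)m(m + 1)(m^4 + m^2 + 1)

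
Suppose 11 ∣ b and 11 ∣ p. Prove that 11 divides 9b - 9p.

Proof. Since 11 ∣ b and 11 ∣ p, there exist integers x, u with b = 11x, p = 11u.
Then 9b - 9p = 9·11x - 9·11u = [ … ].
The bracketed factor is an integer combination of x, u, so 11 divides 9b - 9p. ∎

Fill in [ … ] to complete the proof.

11(-9u + 9x)

Pull the common 11 out of every term: 9·11x - 9·11u = 11(-9u + 9x).
-9u + 9x is an integer, which exhibits the divisibility.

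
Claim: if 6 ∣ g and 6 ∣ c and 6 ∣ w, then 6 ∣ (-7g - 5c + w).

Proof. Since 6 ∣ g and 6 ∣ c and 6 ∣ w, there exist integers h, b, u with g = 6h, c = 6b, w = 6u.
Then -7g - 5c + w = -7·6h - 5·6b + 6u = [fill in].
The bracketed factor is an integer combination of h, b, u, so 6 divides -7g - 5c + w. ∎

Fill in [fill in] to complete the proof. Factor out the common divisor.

6(-5b - 7h + u)

Pull the common 6 out of every term: -7·6h - 5·6b + 6u = 6(-5b - 7h + u).
-5b - 7h + u is an integer, which exhibits the divisibility.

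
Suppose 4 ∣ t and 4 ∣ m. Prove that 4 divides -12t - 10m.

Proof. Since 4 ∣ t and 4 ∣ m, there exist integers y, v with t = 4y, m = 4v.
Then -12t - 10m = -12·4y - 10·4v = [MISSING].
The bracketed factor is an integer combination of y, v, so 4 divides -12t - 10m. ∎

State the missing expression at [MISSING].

Each term has a factor of 4: -12·4y - 10·4v = 4·(-10v - 12y).
Since -10v - 12y is an integer, 4 ∣ (-12t - 10m).

4(-10v - 12y)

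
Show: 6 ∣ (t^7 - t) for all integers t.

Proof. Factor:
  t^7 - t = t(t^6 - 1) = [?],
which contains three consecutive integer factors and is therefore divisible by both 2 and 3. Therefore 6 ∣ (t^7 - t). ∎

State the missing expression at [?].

(t - 1)t(t + 1)(t^4 + t^2 + 1)

t^6 - 1 = (t^2 - 1)(t^4 + t^2 + 1), and t^2 - 1 = (t-1)(t+1).
So t(t^6 - 1) = (t - 1)t(t + 1)(t^4 + t^2 + 1).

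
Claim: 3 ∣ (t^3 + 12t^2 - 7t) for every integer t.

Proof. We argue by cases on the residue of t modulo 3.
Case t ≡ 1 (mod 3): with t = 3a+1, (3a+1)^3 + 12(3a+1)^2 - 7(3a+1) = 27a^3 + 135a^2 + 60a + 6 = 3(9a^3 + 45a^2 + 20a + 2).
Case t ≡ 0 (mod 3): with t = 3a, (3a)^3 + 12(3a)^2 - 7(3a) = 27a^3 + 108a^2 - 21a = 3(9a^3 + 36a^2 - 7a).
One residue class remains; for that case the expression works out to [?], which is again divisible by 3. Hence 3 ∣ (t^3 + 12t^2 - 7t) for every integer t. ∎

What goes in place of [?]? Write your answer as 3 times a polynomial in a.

3(9a^3 + 54a^2 + 53a + 14)

Only t ≡ 2 (mod 3) is unaccounted for. Put t = 3a+2:
(3a+2)^3 + 12(3a+2)^2 - 7(3a+2) expands to 27a^3 + 162a^2 + 159a + 42,
and factoring out 3 leaves 3(9a^3 + 54a^2 + 53a + 14).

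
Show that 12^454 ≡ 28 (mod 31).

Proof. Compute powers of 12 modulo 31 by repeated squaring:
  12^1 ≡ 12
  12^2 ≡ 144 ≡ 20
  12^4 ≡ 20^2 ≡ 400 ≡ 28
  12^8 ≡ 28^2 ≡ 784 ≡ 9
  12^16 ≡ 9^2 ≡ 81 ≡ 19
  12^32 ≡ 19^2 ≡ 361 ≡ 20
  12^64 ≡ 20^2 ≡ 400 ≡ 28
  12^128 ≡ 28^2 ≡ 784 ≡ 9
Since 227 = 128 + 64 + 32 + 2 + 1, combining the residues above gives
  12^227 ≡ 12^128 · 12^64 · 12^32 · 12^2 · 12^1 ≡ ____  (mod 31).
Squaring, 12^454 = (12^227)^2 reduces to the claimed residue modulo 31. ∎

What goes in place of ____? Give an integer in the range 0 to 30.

12^128 · 12^64 · 12^32 · 12^2 · 12^1 ≡ 9 · 28 · 20 · 20 · 12 = 1209600.
1209600 mod 31 = 11, so 12^227 ≡ 11 (mod 31).

11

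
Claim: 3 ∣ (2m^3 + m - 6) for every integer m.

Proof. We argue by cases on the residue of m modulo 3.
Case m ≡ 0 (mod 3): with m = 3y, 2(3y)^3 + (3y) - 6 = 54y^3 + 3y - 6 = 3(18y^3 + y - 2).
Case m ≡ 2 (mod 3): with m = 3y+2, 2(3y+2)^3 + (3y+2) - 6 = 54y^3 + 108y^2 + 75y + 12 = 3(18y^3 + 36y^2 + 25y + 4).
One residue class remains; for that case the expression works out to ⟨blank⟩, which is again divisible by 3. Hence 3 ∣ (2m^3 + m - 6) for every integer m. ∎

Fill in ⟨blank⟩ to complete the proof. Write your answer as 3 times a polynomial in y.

The residues treated are {0, 2}, so the missing case is m ≡ 1 (mod 3); write m = 3y+1.
Then 2(3y+1)^3 + (3y+1) - 6 = 54y^3 + 54y^2 + 21y - 3 = 3(18y^3 + 18y^2 + 7y - 1).

3(18y^3 + 18y^2 + 7y - 1)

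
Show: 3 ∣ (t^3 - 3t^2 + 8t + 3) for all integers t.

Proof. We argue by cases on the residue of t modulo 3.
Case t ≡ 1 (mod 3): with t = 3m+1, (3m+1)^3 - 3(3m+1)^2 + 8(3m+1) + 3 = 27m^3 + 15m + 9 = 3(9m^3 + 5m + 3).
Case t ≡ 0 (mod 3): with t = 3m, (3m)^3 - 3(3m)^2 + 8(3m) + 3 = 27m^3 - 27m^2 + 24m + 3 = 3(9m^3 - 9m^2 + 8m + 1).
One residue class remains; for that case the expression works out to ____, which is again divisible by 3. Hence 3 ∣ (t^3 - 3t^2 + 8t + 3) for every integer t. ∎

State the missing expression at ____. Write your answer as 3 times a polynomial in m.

Only t ≡ 2 (mod 3) is unaccounted for. Put t = 3m+2:
(3m+2)^3 - 3(3m+2)^2 + 8(3m+2) + 3 expands to 27m^3 + 27m^2 + 24m + 15,
and factoring out 3 leaves 3(9m^3 + 9m^2 + 8m + 5).

3(9m^3 + 9m^2 + 8m + 5)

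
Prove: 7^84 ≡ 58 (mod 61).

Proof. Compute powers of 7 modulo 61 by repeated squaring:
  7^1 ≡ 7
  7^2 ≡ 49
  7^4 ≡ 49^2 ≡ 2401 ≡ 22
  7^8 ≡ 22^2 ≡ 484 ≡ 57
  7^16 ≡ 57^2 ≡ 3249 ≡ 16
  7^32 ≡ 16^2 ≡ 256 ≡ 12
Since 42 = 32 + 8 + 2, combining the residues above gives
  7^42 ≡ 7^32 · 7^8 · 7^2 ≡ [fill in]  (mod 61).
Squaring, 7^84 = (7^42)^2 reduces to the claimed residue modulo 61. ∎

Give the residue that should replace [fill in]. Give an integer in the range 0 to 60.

27

Multiply the listed residues: 12 · 57 · 49 = 684 → 33516.
Reducing modulo 61: 33516 = 549·61 + 27, so 7^42 ≡ 27.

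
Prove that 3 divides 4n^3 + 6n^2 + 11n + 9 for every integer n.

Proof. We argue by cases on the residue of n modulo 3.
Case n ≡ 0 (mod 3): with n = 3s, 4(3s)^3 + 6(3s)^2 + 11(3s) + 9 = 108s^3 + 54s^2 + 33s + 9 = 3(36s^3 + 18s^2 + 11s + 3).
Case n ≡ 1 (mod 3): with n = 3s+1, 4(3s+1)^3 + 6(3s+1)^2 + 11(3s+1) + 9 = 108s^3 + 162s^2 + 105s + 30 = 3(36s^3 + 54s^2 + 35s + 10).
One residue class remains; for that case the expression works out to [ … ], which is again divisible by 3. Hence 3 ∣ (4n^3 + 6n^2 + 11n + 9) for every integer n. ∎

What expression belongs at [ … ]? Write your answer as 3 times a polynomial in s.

3(36s^3 + 90s^2 + 83s + 29)

The residues treated are {0, 1}, so the missing case is n ≡ 2 (mod 3); write n = 3s+2.
Then 4(3s+2)^3 + 6(3s+2)^2 + 11(3s+2) + 9 = 108s^3 + 270s^2 + 249s + 87 = 3(36s^3 + 90s^2 + 83s + 29).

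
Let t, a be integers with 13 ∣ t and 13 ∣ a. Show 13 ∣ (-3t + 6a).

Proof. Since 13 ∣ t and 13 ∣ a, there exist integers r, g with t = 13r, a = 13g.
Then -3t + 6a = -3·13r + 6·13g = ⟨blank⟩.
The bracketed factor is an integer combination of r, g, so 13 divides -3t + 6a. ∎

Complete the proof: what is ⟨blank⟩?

13(6g - 3r)

Pull the common 13 out of every term: -3·13r + 6·13g = 13(6g - 3r).
6g - 3r is an integer, which exhibits the divisibility.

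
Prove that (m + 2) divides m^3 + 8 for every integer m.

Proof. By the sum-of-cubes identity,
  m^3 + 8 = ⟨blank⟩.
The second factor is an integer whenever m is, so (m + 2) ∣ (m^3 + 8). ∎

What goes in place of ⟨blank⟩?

(m + 2)(m^2 - 2m + 4)

Polynomial division of m^3 + 8 by m + 2 leaves remainder 0 and quotient m^2 - 2m + 4.
Hence m^3 + 8 = (m + 2)(m^2 - 2m + 4).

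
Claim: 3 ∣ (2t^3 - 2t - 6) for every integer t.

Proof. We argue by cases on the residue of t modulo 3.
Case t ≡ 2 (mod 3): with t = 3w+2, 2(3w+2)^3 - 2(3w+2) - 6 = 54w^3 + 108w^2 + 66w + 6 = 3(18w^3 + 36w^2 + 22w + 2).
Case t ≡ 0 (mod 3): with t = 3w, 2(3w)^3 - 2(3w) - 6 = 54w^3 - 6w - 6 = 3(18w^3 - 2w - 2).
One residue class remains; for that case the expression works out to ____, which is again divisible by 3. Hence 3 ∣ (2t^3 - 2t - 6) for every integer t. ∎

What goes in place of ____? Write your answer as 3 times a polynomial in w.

3(18w^3 + 18w^2 + 4w - 2)

The residues treated are {2, 0}, so the missing case is t ≡ 1 (mod 3); write t = 3w+1.
Then 2(3w+1)^3 - 2(3w+1) - 6 = 54w^3 + 54w^2 + 12w - 6 = 3(18w^3 + 18w^2 + 4w - 2).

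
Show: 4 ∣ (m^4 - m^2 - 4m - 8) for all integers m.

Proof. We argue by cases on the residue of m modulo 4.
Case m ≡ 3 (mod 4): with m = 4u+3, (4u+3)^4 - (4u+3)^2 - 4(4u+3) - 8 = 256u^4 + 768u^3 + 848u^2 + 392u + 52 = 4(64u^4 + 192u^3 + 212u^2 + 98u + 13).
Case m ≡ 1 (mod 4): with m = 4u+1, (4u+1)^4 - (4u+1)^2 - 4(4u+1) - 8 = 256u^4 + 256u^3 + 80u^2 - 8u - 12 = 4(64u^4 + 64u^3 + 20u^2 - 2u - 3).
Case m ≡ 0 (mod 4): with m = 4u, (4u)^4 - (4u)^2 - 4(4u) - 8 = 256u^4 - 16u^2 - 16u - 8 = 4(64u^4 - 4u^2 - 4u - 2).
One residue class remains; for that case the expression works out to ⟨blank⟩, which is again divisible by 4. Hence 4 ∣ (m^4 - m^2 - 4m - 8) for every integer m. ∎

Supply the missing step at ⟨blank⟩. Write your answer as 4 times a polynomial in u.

4(64u^4 + 128u^3 + 92u^2 + 24u - 1)

Only m ≡ 2 (mod 4) is unaccounted for. Put m = 4u+2:
(4u+2)^4 - (4u+2)^2 - 4(4u+2) - 8 expands to 256u^4 + 512u^3 + 368u^2 + 96u - 4,
and factoring out 4 leaves 4(64u^4 + 128u^3 + 92u^2 + 24u - 1).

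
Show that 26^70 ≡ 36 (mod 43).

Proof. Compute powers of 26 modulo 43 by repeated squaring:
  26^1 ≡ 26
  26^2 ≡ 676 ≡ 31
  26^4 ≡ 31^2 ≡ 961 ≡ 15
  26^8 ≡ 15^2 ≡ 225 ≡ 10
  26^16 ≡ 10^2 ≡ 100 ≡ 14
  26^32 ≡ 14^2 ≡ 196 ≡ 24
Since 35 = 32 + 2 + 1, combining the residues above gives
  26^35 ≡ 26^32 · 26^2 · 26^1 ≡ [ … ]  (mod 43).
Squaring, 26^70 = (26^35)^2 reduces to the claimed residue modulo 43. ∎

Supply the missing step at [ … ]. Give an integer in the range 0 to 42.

37

Multiply the listed residues: 24 · 31 · 26 = 744 → 19344.
Reducing modulo 43: 19344 = 449·43 + 37, so 26^35 ≡ 37.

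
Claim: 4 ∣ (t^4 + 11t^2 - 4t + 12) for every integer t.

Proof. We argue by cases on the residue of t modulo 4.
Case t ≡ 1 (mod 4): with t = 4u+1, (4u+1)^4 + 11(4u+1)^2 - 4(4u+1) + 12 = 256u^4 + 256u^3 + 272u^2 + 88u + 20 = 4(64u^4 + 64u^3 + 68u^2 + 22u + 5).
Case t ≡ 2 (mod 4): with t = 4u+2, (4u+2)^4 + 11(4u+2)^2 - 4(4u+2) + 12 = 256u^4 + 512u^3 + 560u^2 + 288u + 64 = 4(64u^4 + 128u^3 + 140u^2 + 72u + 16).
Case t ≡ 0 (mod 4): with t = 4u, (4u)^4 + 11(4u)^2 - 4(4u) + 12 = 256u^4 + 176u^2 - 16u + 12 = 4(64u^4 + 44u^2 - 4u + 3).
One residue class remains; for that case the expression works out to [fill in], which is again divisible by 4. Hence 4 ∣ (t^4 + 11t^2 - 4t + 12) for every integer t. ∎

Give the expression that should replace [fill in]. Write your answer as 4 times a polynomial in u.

4(64u^4 + 192u^3 + 260u^2 + 170u + 45)

Only t ≡ 3 (mod 4) is unaccounted for. Put t = 4u+3:
(4u+3)^4 + 11(4u+3)^2 - 4(4u+3) + 12 expands to 256u^4 + 768u^3 + 1040u^2 + 680u + 180,
and factoring out 4 leaves 4(64u^4 + 192u^3 + 260u^2 + 170u + 45).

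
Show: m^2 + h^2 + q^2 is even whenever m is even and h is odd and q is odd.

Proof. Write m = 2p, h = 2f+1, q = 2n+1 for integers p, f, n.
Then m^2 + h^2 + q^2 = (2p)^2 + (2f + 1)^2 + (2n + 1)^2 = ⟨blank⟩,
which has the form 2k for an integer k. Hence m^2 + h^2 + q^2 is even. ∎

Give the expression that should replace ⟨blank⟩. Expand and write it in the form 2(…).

2(2f^2 + 2f + 2n^2 + 2n + 2p^2 + 1)

Expanding: (2p)^2 + (2f + 1)^2 + (2n + 1)^2 = 4f^2 + 4f + 4n^2 + 4n + 4p^2 + 2.
Every term is even; pulling out the factor of 2 gives 2(2f^2 + 2f + 2n^2 + 2n + 2p^2 + 1).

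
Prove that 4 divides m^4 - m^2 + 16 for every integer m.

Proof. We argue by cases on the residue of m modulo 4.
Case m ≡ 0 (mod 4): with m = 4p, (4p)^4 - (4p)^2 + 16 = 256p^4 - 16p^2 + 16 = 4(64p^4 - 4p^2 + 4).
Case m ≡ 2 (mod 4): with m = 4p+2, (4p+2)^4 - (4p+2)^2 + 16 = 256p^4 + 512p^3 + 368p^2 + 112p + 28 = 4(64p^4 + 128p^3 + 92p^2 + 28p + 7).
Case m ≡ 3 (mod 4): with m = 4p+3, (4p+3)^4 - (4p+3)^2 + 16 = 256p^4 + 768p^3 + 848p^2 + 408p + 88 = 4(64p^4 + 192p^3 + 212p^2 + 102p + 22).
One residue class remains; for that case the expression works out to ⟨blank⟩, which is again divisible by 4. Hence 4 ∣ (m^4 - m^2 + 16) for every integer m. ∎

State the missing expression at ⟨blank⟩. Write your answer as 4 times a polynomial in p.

4(64p^4 + 64p^3 + 20p^2 + 2p + 4)

Only m ≡ 1 (mod 4) is unaccounted for. Put m = 4p+1:
(4p+1)^4 - (4p+1)^2 + 16 expands to 256p^4 + 256p^3 + 80p^2 + 8p + 16,
and factoring out 4 leaves 4(64p^4 + 64p^3 + 20p^2 + 2p + 4).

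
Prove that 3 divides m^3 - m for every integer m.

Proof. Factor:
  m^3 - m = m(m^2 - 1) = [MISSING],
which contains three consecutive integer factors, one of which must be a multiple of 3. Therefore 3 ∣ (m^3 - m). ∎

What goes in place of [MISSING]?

m(m^2 - 1) = m(m - 1)(m + 1) = (m - 1)m(m + 1).
These three factors are consecutive integers, so their product is divisible by 3.

(m - 1)m(m + 1)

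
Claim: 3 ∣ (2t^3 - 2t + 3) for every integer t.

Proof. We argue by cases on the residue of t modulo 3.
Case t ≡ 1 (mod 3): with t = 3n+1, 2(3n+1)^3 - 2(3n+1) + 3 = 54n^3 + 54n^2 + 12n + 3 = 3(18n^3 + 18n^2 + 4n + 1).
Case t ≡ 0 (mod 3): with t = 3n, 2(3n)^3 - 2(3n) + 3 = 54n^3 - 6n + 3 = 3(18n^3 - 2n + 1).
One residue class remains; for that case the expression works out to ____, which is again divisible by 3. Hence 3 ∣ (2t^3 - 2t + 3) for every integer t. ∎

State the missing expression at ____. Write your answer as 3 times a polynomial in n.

3(18n^3 + 36n^2 + 22n + 5)

Only t ≡ 2 (mod 3) is unaccounted for. Put t = 3n+2:
2(3n+2)^3 - 2(3n+2) + 3 expands to 54n^3 + 108n^2 + 66n + 15,
and factoring out 3 leaves 3(18n^3 + 36n^2 + 22n + 5).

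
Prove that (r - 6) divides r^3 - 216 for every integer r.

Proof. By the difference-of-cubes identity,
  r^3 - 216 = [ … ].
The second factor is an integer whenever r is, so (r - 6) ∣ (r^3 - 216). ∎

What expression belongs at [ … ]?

a^3 - b^3 = (a - b)(a^2 + ab + b^2). With a = r, b = 6:
r^3 - 216 = (r - 6)(r^2 + 6r + 36).

(r - 6)(r^2 + 6r + 36)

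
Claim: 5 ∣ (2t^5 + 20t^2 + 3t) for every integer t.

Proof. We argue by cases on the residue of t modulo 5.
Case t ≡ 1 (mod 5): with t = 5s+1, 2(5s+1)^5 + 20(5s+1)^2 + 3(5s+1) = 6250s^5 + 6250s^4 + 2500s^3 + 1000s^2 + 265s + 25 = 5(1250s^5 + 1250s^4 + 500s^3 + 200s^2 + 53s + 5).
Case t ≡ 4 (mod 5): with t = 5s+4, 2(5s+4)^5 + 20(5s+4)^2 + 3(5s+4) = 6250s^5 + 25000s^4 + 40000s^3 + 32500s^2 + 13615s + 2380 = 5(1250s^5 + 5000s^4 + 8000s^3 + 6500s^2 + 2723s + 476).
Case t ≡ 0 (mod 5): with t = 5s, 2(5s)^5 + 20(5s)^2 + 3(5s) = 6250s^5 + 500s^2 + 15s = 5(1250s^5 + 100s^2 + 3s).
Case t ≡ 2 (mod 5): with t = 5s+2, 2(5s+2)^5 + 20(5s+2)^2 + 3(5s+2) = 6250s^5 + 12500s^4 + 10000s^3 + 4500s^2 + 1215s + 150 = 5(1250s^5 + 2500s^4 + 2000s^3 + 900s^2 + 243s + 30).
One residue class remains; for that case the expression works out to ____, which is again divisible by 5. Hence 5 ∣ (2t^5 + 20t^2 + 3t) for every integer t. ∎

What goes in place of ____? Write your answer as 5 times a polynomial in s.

Only t ≡ 3 (mod 5) is unaccounted for. Put t = 5s+3:
2(5s+3)^5 + 20(5s+3)^2 + 3(5s+3) expands to 6250s^5 + 18750s^4 + 22500s^3 + 14000s^2 + 4665s + 675,
and factoring out 5 leaves 5(1250s^5 + 3750s^4 + 4500s^3 + 2800s^2 + 933s + 135).

5(1250s^5 + 3750s^4 + 4500s^3 + 2800s^2 + 933s + 135)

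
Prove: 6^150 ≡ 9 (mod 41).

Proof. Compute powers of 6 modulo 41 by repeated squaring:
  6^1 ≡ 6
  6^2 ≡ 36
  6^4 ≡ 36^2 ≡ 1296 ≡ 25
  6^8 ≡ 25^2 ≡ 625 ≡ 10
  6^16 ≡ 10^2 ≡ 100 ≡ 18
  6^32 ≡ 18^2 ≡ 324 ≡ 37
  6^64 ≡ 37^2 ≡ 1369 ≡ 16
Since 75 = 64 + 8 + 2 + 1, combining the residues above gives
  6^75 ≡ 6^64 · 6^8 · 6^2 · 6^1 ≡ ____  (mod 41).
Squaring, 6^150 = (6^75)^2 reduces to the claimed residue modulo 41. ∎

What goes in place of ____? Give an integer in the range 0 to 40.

38

6^64 · 6^8 · 6^2 · 6^1 ≡ 16 · 10 · 36 · 6 = 34560.
34560 mod 41 = 38, so 6^75 ≡ 38 (mod 41).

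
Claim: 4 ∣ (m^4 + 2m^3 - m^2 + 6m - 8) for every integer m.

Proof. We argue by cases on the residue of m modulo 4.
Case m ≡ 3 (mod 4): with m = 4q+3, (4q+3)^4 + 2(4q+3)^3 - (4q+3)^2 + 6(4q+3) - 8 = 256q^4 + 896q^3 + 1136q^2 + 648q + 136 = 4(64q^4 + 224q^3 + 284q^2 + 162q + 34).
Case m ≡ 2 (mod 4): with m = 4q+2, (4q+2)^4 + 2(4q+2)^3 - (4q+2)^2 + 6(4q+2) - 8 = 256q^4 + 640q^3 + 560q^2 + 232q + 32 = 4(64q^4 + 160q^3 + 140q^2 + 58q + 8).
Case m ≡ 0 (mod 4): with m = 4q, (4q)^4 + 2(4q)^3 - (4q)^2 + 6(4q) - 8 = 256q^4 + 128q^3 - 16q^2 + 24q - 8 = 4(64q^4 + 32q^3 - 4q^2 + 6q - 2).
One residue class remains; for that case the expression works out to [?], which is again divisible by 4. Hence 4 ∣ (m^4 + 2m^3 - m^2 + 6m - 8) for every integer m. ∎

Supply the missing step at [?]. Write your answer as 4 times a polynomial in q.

The residues treated are {3, 2, 0}, so the missing case is m ≡ 1 (mod 4); write m = 4q+1.
Then (4q+1)^4 + 2(4q+1)^3 - (4q+1)^2 + 6(4q+1) - 8 = 256q^4 + 384q^3 + 176q^2 + 56q = 4(64q^4 + 96q^3 + 44q^2 + 14q).

4(64q^4 + 96q^3 + 44q^2 + 14q)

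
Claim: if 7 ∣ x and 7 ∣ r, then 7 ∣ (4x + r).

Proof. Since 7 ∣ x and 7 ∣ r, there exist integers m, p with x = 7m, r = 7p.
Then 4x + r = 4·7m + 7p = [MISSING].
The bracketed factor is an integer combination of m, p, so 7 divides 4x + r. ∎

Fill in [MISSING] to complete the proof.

Pull the common 7 out of every term: 4·7m + 7p = 7(4m + p).
4m + p is an integer, which exhibits the divisibility.

7(4m + p)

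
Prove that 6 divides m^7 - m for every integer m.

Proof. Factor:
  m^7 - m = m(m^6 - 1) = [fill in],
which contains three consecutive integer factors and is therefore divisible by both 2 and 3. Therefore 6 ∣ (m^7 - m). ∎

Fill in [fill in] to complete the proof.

(m - 1)m(m + 1)(m^4 + m^2 + 1)

m^6 - 1 = (m^2 - 1)(m^4 + m^2 + 1), and m^2 - 1 = (m-1)(m+1).
So m(m^6 - 1) = (m - 1)m(m + 1)(m^4 + m^2 + 1).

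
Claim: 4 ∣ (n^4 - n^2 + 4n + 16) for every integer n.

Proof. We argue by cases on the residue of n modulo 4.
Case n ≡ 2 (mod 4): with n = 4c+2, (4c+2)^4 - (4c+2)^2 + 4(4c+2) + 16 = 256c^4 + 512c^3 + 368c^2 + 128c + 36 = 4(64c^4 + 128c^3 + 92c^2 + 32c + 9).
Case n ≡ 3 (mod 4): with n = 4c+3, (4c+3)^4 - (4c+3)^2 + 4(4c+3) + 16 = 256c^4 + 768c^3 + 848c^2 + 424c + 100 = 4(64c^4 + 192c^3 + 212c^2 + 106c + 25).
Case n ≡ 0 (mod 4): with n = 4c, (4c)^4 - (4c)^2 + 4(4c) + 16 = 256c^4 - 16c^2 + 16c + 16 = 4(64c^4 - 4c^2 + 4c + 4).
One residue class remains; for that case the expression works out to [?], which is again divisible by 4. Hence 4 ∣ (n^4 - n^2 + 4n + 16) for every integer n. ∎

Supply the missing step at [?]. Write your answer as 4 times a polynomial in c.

4(64c^4 + 64c^3 + 20c^2 + 6c + 5)

The residues treated are {2, 3, 0}, so the missing case is n ≡ 1 (mod 4); write n = 4c+1.
Then (4c+1)^4 - (4c+1)^2 + 4(4c+1) + 16 = 256c^4 + 256c^3 + 80c^2 + 24c + 20 = 4(64c^4 + 64c^3 + 20c^2 + 6c + 5).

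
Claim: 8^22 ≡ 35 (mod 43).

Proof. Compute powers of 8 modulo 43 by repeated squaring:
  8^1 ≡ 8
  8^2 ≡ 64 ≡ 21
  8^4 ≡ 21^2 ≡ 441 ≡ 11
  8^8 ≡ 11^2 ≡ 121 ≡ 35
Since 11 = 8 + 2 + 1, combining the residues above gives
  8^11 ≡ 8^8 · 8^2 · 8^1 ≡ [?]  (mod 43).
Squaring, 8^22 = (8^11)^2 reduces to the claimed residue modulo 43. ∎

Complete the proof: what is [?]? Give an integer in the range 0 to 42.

32

8^8 · 8^2 · 8^1 ≡ 35 · 21 · 8 = 5880.
5880 mod 43 = 32, so 8^11 ≡ 32 (mod 43).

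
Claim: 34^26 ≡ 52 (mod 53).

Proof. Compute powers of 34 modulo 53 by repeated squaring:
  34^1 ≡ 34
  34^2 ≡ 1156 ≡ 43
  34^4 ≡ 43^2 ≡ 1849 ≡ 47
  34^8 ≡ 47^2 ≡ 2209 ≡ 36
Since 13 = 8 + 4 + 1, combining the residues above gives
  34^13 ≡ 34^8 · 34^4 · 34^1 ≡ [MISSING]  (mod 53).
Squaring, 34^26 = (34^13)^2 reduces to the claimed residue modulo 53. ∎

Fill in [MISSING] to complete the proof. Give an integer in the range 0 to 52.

23

Multiply the listed residues: 36 · 47 · 34 = 1692 → 57528.
Reducing modulo 53: 57528 = 1085·53 + 23, so 34^13 ≡ 23.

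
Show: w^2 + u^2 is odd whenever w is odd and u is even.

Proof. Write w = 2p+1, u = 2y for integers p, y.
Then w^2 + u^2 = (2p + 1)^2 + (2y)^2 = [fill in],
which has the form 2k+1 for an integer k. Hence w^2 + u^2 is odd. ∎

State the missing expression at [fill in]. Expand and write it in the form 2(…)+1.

(2p + 1)^2 + (2y)^2 = 4p^2 + 4p + 4y^2 + 1
= 2(2p^2 + 2p + 2y^2) + 1.
Since 2p^2 + 2p + 2y^2 is an integer, the sum of squares is of the form 2k+1 for an integer k.

2(2p^2 + 2p + 2y^2) + 1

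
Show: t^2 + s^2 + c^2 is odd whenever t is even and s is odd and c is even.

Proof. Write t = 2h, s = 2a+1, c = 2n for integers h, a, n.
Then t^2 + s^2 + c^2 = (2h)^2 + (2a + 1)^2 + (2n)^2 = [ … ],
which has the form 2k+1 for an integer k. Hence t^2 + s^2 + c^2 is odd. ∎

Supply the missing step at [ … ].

Expanding: (2h)^2 + (2a + 1)^2 + (2n)^2 = 4a^2 + 4a + 4h^2 + 4n^2 + 1.
Every term except the constant is even, so this is 2(2a^2 + 2a + 2h^2 + 2n^2) + 1,
and 2a^2 + 2a + 2h^2 + 2n^2 ∈ ℤ gives the required form.

2(2a^2 + 2a + 2h^2 + 2n^2) + 1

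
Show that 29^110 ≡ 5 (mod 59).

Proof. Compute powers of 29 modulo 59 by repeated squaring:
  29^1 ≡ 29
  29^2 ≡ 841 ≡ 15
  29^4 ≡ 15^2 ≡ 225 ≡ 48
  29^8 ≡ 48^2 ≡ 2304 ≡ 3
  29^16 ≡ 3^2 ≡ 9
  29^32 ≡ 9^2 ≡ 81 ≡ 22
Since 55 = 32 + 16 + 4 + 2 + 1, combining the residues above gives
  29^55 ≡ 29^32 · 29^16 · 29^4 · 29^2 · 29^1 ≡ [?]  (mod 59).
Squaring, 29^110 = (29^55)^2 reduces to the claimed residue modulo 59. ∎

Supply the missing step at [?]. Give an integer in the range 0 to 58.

29^32 · 29^16 · 29^4 · 29^2 · 29^1 ≡ 22 · 9 · 48 · 15 · 29 = 4134240.
4134240 mod 59 = 51, so 29^55 ≡ 51 (mod 59).

51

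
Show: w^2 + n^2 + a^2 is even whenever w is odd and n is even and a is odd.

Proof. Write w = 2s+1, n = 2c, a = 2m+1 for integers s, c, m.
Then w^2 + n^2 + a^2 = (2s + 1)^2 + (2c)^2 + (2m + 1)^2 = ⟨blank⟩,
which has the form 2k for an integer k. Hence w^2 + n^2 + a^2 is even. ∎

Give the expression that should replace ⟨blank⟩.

2(2c^2 + 2m^2 + 2m + 2s^2 + 2s + 1)

Expanding: (2s + 1)^2 + (2c)^2 + (2m + 1)^2 = 4c^2 + 4m^2 + 4m + 4s^2 + 4s + 2.
Every term is even; pulling out the factor of 2 gives 2(2c^2 + 2m^2 + 2m + 2s^2 + 2s + 1).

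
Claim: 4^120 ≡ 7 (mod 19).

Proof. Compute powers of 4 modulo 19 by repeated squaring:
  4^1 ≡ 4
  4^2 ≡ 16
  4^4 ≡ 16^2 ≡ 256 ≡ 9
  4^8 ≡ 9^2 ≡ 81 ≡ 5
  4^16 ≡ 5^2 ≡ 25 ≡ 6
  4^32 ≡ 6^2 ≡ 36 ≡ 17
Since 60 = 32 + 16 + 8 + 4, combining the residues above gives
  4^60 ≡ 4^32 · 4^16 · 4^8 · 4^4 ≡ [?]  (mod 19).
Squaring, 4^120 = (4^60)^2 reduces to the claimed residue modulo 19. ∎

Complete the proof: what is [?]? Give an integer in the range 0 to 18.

Multiply the listed residues: 17 · 6 · 5 · 9 = 102 → 510 → 4590.
Reducing modulo 19: 4590 = 241·19 + 11, so 4^60 ≡ 11.

11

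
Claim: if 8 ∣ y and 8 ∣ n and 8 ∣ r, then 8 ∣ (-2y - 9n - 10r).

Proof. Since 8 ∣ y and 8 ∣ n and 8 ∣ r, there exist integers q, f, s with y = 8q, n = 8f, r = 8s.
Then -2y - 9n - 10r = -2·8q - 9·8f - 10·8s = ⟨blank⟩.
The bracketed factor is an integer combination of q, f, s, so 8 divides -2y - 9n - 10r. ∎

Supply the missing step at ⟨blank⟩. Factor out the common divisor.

8(-9f - 2q - 10s)

Pull the common 8 out of every term: -2·8q - 9·8f - 10·8s = 8(-9f - 2q - 10s).
-9f - 2q - 10s is an integer, which exhibits the divisibility.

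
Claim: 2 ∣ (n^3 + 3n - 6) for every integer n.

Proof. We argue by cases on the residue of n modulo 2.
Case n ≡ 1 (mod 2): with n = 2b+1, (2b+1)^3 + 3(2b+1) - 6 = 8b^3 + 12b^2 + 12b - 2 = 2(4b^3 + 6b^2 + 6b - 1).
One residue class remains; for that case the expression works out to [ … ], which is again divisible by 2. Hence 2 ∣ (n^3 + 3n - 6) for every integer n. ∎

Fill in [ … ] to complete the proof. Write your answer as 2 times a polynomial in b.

Only n ≡ 0 (mod 2) is unaccounted for. Put n = 2b:
(2b)^3 + 3(2b) - 6 expands to 8b^3 + 6b - 6,
and factoring out 2 leaves 2(4b^3 + 3b - 3).

2(4b^3 + 3b - 3)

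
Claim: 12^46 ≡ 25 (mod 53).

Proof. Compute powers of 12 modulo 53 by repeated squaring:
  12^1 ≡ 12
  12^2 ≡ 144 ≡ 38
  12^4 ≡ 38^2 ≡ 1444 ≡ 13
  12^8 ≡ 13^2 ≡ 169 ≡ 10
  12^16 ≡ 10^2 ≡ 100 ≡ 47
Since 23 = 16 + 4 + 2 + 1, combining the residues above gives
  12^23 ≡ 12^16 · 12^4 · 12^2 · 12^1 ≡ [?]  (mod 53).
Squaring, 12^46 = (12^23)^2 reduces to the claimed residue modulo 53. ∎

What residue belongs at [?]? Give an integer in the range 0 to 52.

Multiply the listed residues: 47 · 13 · 38 · 12 = 611 → 23218 → 278616.
Reducing modulo 53: 278616 = 5256·53 + 48, so 12^23 ≡ 48.

48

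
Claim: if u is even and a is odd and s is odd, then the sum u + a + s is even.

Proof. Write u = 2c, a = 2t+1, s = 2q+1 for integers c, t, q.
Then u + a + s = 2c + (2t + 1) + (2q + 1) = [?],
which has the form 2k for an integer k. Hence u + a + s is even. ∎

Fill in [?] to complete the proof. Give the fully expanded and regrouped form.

2(c + q + t + 1)

2c + (2t + 1) + (2q + 1) = 2c + 2q + 2t + 2
= 2(c + q + t + 1).
Since c + q + t + 1 is an integer, the sum is of the form 2k for an integer k.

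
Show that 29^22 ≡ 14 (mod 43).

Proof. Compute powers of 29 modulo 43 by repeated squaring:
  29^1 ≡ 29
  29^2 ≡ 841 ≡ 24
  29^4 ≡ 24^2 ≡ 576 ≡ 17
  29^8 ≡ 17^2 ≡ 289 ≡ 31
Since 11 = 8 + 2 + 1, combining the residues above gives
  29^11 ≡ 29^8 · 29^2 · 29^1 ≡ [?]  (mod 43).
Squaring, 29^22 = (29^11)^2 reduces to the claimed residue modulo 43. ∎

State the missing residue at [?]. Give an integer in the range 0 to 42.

33

Multiply the listed residues: 31 · 24 · 29 = 744 → 21576.
Reducing modulo 43: 21576 = 501·43 + 33, so 29^11 ≡ 33.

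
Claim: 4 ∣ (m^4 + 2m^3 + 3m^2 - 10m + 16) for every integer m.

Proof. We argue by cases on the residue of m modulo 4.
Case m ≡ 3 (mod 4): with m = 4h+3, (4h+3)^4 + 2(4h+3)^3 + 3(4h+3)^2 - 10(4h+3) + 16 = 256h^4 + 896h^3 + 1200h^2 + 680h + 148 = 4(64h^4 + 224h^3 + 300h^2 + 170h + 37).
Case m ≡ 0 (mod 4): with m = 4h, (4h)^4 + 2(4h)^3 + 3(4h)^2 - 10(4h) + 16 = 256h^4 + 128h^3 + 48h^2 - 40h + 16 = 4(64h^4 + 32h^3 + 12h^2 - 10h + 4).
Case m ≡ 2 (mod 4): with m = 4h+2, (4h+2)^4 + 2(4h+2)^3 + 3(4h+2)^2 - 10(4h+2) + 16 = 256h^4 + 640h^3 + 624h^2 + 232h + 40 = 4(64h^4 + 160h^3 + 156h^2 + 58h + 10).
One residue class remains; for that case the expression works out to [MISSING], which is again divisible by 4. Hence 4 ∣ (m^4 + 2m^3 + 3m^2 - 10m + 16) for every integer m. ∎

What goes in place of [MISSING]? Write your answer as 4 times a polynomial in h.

4(64h^4 + 96h^3 + 60h^2 + 6h + 3)

The residues treated are {3, 0, 2}, so the missing case is m ≡ 1 (mod 4); write m = 4h+1.
Then (4h+1)^4 + 2(4h+1)^3 + 3(4h+1)^2 - 10(4h+1) + 16 = 256h^4 + 384h^3 + 240h^2 + 24h + 12 = 4(64h^4 + 96h^3 + 60h^2 + 6h + 3).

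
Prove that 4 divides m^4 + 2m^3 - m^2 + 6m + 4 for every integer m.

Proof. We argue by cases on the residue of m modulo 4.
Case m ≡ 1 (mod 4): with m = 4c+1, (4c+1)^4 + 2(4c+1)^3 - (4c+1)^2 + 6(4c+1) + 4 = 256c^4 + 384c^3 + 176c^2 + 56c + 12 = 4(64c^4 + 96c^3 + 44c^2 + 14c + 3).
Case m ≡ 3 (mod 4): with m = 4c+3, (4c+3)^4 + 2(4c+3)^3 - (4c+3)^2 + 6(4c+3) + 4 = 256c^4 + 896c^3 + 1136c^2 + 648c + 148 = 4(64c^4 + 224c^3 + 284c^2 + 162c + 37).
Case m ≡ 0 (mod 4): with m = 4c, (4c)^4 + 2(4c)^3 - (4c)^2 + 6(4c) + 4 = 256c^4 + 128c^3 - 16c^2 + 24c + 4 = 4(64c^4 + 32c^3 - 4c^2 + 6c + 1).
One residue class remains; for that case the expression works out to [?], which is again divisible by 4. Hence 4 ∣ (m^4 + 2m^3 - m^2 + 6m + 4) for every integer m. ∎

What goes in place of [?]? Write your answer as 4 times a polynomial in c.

The residues treated are {1, 3, 0}, so the missing case is m ≡ 2 (mod 4); write m = 4c+2.
Then (4c+2)^4 + 2(4c+2)^3 - (4c+2)^2 + 6(4c+2) + 4 = 256c^4 + 640c^3 + 560c^2 + 232c + 44 = 4(64c^4 + 160c^3 + 140c^2 + 58c + 11).

4(64c^4 + 160c^3 + 140c^2 + 58c + 11)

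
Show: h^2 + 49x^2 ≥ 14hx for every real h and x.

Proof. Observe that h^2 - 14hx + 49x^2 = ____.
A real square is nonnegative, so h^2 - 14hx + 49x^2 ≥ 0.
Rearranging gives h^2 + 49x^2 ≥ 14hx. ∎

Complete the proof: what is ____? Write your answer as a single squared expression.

The leading and trailing coefficients are 1^2 and 7^2, and 14 = 2·1·7, so the trinomial is (h - 7x)^2.
Hence h^2 - 14hx + 49x^2 ≥ 0.

(h - 7x)^2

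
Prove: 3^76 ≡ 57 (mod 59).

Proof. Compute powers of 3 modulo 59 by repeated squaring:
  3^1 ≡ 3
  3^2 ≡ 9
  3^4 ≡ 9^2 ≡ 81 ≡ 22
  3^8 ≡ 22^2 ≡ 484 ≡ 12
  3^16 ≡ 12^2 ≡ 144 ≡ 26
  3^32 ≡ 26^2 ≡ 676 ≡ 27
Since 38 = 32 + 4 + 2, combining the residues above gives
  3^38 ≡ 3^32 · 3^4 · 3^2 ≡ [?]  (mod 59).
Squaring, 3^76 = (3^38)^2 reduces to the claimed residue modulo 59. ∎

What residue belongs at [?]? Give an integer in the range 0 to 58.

36

3^32 · 3^4 · 3^2 ≡ 27 · 22 · 9 = 5346.
5346 mod 59 = 36, so 3^38 ≡ 36 (mod 59).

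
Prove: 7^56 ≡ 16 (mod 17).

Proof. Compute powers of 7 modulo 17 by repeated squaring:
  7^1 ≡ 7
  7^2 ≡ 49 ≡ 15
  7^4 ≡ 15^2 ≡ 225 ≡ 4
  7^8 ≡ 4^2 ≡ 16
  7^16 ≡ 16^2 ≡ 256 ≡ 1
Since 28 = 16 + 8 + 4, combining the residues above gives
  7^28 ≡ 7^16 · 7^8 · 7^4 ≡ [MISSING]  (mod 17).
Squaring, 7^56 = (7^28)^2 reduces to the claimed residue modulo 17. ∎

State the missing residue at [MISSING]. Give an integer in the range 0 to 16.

13

Multiply the listed residues: 1 · 16 · 4 = 16 → 64.
Reducing modulo 17: 64 = 3·17 + 13, so 7^28 ≡ 13.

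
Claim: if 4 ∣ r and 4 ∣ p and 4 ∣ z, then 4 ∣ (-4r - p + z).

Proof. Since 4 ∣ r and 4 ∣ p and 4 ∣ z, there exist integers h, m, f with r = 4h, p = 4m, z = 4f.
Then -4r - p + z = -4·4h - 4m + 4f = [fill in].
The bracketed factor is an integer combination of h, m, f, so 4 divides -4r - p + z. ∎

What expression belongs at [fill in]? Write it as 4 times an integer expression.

4(f - 4h - m)

Pull the common 4 out of every term: -4·4h - 4m + 4f = 4(f - 4h - m).
f - 4h - m is an integer, which exhibits the divisibility.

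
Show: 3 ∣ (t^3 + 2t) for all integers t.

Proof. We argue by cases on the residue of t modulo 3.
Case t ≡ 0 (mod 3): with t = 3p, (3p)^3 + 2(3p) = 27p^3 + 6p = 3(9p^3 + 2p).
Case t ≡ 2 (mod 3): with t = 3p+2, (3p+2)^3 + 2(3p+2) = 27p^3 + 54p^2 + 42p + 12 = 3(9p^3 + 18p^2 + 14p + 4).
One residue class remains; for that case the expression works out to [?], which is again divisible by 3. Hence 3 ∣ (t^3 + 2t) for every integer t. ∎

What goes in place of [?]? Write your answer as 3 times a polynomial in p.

3(9p^3 + 9p^2 + 5p + 1)

The residues treated are {0, 2}, so the missing case is t ≡ 1 (mod 3); write t = 3p+1.
Then (3p+1)^3 + 2(3p+1) = 27p^3 + 27p^2 + 15p + 3 = 3(9p^3 + 9p^2 + 5p + 1).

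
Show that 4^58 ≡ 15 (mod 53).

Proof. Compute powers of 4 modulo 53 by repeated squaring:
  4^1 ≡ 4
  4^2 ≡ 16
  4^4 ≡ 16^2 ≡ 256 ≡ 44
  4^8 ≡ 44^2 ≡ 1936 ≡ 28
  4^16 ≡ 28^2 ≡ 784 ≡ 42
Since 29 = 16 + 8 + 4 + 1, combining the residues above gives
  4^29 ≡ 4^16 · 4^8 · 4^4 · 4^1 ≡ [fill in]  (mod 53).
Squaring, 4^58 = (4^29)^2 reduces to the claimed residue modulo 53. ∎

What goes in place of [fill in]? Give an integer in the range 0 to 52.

4^16 · 4^8 · 4^4 · 4^1 ≡ 42 · 28 · 44 · 4 = 206976.
206976 mod 53 = 11, so 4^29 ≡ 11 (mod 53).

11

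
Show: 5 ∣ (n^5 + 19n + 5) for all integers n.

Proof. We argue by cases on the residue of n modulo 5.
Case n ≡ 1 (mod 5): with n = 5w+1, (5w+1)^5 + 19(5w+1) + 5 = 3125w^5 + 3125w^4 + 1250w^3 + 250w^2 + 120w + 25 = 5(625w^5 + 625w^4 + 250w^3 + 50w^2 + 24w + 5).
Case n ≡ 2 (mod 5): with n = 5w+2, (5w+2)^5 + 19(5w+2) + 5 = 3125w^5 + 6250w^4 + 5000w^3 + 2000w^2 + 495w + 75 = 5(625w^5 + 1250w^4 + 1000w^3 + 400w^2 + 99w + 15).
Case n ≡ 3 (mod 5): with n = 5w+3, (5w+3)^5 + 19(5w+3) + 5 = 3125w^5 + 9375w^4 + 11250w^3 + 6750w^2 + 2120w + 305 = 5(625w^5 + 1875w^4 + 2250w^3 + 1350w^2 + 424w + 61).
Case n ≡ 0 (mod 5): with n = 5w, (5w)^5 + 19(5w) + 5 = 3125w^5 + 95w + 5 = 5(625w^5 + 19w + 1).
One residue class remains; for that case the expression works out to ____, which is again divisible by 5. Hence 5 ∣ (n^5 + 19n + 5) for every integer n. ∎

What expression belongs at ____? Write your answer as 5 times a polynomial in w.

The residues treated are {1, 2, 3, 0}, so the missing case is n ≡ 4 (mod 5); write n = 5w+4.
Then (5w+4)^5 + 19(5w+4) + 5 = 3125w^5 + 12500w^4 + 20000w^3 + 16000w^2 + 6495w + 1105 = 5(625w^5 + 2500w^4 + 4000w^3 + 3200w^2 + 1299w + 221).

5(625w^5 + 2500w^4 + 4000w^3 + 3200w^2 + 1299w + 221)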